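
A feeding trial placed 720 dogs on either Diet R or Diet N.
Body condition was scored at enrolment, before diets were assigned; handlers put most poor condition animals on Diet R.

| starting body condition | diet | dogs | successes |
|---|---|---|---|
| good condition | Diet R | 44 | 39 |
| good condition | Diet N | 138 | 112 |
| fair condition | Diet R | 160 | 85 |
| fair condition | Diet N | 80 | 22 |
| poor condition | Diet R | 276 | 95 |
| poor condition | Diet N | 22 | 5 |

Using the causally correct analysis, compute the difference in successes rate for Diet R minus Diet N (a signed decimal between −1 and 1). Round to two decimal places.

The starting body condition-specific comparison favours Diet R throughout, but the pooled figures favour Diet N. The question is whether to condition on starting body condition.
Starting body condition satisfies the back-door criterion: it is not a descendant of the diet, and it blocks the spurious path from diet to outcome. Adjusting for it (i.e., using the within-starting body condition rates) gives the causal effect.
Adjusting over the population distribution of starting body condition: 0.253·(0.886−0.812) + 0.333·(0.531−0.275) + 0.414·(0.344−0.227) = +0.153.

+0.15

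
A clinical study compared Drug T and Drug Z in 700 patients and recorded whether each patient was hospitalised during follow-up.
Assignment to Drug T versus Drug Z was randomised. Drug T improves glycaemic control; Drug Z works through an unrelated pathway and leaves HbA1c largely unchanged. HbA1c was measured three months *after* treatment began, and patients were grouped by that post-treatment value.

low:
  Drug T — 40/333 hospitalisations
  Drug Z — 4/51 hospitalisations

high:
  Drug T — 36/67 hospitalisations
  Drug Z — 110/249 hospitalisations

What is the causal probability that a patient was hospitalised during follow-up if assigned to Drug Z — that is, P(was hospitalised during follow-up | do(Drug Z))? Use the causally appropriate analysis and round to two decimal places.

HbA1c here is a post-treatment variable shaped by the drug; conditioning on it would introduce bias rather than remove it. The overall comparison is the causal one.
So P(outcome | do(Drug Z)) is just the pooled rate for Drug Z: 114/300 = 0.380.

0.38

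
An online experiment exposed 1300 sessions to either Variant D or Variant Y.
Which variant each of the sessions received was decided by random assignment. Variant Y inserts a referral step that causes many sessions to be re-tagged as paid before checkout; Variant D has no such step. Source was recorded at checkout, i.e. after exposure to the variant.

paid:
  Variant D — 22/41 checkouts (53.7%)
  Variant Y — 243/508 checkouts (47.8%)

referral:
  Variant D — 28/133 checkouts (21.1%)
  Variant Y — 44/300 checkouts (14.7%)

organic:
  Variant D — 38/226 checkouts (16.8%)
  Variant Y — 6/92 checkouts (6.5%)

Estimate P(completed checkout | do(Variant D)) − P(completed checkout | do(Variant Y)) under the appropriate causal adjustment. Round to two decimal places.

-0.11

Within every traffic source level Variant D has the higher rate, yet pooled Variant Y does — Simpson's reversal.
Traffic source is downstream of the variant. One should not condition on a consequence of treatment, so the overall rates are the right comparison.
The causal difference is the pooled difference: 0.220 − 0.326 = -0.106.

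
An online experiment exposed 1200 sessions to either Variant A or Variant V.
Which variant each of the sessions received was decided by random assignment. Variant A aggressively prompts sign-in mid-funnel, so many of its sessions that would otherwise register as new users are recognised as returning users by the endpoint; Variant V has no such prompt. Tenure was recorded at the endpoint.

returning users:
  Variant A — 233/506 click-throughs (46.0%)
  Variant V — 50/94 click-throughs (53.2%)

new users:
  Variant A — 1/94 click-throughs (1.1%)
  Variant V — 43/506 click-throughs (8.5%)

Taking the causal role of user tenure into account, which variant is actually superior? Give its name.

User tenure is downstream of the variant. One should not condition on a consequence of treatment, so the overall rates are the right comparison.
Pooled: Variant A 39.0% vs Variant V 15.5%; Variant A is higher overall.

Variant A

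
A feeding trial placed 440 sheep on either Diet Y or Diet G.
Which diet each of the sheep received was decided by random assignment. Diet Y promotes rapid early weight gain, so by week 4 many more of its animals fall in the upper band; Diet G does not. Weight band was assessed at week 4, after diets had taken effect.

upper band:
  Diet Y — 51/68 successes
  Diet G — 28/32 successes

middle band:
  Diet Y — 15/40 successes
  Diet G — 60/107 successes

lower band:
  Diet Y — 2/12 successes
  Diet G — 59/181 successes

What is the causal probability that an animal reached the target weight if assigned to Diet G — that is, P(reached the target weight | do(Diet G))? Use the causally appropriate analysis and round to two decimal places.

Week-4 weight band here is a post-treatment variable shaped by the diet; conditioning on it would introduce bias rather than remove it. The overall comparison is the causal one.
So P(outcome | do(Diet G)) is just the pooled rate for Diet G: 147/320 = 0.459.

0.46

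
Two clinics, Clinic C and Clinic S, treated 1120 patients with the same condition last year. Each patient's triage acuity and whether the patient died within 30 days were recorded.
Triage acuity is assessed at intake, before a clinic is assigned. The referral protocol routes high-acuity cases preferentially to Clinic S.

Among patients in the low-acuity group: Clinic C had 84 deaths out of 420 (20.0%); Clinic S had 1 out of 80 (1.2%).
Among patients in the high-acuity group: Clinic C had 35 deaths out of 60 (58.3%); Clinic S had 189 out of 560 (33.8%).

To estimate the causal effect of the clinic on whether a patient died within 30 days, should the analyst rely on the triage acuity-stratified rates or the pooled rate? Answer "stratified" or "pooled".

Triage acuity is set before the clinic has any effect — it is not caused by the clinic — and it independently drives the outcome. That makes it a confounder, so the causal comparison is within triage acuity levels.
Within each level — low-acuity: 20.0% vs 1.2%; high-acuity: 58.3% vs 33.8% — Clinic S is lower every time.

stratified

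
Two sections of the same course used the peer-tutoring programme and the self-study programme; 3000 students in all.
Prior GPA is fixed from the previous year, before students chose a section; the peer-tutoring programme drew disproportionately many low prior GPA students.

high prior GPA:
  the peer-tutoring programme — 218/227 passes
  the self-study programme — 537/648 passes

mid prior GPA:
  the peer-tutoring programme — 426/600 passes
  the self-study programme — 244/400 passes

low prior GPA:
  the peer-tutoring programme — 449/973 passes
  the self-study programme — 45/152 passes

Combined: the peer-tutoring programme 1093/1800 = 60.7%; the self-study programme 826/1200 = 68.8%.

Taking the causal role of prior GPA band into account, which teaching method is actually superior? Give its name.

the peer-tutoring programme

Prior GPA band satisfies the back-door criterion: it is not a descendant of the teaching method, and it blocks the spurious path from teaching method to outcome. Adjusting for it (i.e., using the within-prior GPA band rates) gives the causal effect.
Within each level — high prior GPA: 96.0% vs 82.9%; mid prior GPA: 71.0% vs 61.0%; low prior GPA: 46.1% vs 29.6% — the peer-tutoring programme is higher every time.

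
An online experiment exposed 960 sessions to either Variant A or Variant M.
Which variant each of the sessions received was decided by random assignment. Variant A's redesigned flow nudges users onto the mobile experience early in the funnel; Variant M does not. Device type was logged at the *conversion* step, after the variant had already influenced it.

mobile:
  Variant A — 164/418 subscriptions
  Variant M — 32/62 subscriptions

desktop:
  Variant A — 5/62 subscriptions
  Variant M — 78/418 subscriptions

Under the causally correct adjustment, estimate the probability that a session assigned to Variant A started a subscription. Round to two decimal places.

0.35

The device type-specific comparison favours Variant M throughout, but the pooled figures favour Variant A. The question is whether to condition on device type.
Device type lies on the pathway variant → device type → outcome, so adjusting for it blocks the indirect effect. For the total causal effect of variant, use the unadjusted pooled rates.
So P(outcome | do(Variant A)) is just the pooled rate for Variant A: 169/480 = 0.352.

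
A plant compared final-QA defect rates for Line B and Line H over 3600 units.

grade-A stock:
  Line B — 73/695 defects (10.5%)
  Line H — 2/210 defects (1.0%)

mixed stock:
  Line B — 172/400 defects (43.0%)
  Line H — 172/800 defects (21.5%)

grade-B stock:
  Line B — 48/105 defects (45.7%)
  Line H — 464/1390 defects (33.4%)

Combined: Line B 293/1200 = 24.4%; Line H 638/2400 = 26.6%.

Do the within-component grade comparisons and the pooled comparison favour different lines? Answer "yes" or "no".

yes

Within each component grade level (grade-A stock 10.5% vs 1.0%; mixed stock 43.0% vs 21.5%; grade-B stock 45.7% vs 33.4%), Line H has the lower rate every time. Pooled: 24.4% vs 26.6% — Line B has the lower rate overall. The two comparisons disagree.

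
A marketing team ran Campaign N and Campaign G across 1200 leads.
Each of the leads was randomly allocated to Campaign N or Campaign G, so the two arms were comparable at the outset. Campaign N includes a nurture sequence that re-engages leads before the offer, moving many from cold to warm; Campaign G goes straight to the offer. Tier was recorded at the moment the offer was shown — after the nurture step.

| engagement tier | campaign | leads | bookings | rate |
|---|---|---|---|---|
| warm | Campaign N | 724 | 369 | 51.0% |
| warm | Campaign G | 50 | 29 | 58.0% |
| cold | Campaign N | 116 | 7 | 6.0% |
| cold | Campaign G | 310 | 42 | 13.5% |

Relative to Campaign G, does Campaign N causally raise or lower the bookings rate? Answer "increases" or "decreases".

increases

Campaign G is higher inside every engagement tier stratum but Campaign N is higher in aggregate. Whether to stratify depends on how engagement tier relates to the campaign.
Engagement tier is recorded after the campaign and is itself shifted by it — it sits on the causal path from campaign to outcome. Conditioning on a mediator would strip out part of the effect we want; the pooled comparison gives the total causal effect.
Pooled: Campaign N 44.8% vs Campaign G 19.7%; Campaign N is higher overall.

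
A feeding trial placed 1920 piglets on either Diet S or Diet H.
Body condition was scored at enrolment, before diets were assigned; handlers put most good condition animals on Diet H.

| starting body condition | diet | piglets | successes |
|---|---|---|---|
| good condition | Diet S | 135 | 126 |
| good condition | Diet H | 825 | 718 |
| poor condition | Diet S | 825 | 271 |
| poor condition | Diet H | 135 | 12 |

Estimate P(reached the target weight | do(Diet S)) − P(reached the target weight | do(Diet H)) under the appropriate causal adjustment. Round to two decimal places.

+0.15

Diet S is higher inside every starting body condition stratum but Diet H is higher in aggregate. Whether to stratify depends on how starting body condition relates to the diet.
The imbalance in starting body condition arose from how piglets were allocated, not from anything the diet did; and starting body condition independently affects the outcome. The pooled gap is confounded — condition on starting body condition.
Adjusting over the population distribution of starting body condition: 0.500·(0.933−0.870) + 0.500·(0.328−0.089) = +0.151.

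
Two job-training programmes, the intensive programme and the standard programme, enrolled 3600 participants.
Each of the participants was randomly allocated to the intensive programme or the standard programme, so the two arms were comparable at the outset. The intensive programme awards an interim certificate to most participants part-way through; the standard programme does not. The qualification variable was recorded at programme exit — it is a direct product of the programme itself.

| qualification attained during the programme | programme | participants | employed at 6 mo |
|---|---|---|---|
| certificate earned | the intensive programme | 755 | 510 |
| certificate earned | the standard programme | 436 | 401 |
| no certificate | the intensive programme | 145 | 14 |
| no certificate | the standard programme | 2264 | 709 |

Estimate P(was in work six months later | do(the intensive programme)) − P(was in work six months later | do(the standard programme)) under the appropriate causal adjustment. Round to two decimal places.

the standard programme is higher inside every qualification attained during the programme stratum but the intensive programme is higher in aggregate. Whether to stratify depends on how qualification attained during the programme relates to the programme.
Qualification attained during the programme lies on the pathway programme → qualification attained during the programme → outcome, so adjusting for it blocks the indirect effect. For the total causal effect of programme, use the unadjusted pooled rates.
The causal difference is the pooled difference: 0.582 − 0.411 = +0.171.

+0.17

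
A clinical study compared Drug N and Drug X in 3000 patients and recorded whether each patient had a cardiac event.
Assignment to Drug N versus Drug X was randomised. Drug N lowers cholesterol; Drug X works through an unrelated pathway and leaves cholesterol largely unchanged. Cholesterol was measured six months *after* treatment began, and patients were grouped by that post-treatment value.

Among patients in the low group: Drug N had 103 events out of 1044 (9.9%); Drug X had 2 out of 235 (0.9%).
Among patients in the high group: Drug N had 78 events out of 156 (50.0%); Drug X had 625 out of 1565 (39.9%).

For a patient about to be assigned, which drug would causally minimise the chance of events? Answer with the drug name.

Drug N

The cholesterol-specific comparison favours Drug X throughout, but the pooled figures favour Drug N. The question is whether to condition on cholesterol.
Cholesterol is downstream of the drug. One should not condition on a consequence of treatment, so the overall rates are the right comparison.
Pooled: Drug N 15.1% vs Drug X 34.8%; Drug N is lower overall.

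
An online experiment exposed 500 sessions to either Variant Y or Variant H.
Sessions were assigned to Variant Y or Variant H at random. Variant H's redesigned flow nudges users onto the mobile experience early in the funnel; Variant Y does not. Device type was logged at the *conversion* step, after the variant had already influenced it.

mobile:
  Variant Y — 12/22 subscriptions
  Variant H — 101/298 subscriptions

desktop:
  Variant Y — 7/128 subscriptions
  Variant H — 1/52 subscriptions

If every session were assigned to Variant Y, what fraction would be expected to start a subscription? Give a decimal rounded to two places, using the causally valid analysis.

The stratified and pooled comparisons disagree (Variant Y wins within each device type; Variant H wins overall), so the answer turns on the causal role of device type.
The distribution of device type is itself part of what the variant does — it is an intermediate outcome. Holding it fixed would remove that part of the effect; the total effect is the pooled difference.
So P(outcome | do(Variant Y)) is just the pooled rate for Variant Y: 19/150 = 0.127.

0.13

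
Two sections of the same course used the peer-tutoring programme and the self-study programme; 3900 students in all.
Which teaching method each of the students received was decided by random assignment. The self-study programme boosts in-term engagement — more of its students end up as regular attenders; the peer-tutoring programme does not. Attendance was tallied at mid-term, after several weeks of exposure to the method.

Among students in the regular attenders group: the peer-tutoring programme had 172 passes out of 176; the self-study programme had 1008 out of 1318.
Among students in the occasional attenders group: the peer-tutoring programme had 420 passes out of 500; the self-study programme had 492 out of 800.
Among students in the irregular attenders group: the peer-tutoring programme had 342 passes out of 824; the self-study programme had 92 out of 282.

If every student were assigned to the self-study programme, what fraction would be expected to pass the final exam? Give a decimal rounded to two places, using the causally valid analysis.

Mid-term attendance here is a post-treatment variable shaped by the teaching method; conditioning on it would introduce bias rather than remove it. The overall comparison is the causal one.
So P(outcome | do(the self-study programme)) is just the pooled rate for the self-study programme: 1592/2400 = 0.663.

0.66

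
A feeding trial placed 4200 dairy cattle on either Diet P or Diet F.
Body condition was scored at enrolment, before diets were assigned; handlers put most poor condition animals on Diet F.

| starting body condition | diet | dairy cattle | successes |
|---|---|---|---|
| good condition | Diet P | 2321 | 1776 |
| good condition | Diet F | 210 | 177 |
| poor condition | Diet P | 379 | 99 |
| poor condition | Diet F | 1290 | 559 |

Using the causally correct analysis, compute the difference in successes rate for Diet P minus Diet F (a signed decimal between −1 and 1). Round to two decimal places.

Within every starting body condition level Diet F has the higher rate, yet pooled Diet P does — Simpson's reversal.
Starting body condition satisfies the back-door criterion: it is not a descendant of the diet, and it blocks the spurious path from diet to outcome. Adjusting for it (i.e., using the within-starting body condition rates) gives the causal effect.
Adjusting over the population distribution of starting body condition: 0.603·(0.765−0.843) + 0.397·(0.261−0.433) = -0.115.

-0.12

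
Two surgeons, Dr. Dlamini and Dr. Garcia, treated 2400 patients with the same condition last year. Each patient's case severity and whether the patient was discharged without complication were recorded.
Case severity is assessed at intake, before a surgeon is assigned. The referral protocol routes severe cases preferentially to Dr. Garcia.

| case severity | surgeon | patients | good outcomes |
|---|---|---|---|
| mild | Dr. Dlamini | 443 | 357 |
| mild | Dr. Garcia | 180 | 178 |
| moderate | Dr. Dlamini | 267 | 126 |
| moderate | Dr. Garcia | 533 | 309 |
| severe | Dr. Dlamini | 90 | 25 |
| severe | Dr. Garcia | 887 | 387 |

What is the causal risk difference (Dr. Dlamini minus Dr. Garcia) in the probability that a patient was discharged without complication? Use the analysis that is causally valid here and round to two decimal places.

-0.15

Nothing the surgeon does changes case severity; the imbalance is an allocation artefact. With case severity also predicting the outcome, the pooled figure is confounded, and the within-stratum comparison is the causal one.
Adjusting over the population distribution of case severity: 0.260·(0.806−0.989) + 0.333·(0.472−0.580) + 0.407·(0.278−0.436) = -0.148.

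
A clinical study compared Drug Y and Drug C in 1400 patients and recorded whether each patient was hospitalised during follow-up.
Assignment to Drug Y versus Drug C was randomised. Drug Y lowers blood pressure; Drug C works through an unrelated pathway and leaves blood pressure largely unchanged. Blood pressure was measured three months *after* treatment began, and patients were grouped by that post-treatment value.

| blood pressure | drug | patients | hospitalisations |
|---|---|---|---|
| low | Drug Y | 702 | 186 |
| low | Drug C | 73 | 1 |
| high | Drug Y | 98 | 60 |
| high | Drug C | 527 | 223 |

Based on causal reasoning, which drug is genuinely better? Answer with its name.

Stratifying would compare drugs among patients the drugs themselves sorted into blood pressure groups — a form of selection on an intermediate. The unconditioned pooled rates give the total causal effect.
Pooled: Drug Y 30.8% vs Drug C 37.3%; Drug Y is lower overall.

Drug Y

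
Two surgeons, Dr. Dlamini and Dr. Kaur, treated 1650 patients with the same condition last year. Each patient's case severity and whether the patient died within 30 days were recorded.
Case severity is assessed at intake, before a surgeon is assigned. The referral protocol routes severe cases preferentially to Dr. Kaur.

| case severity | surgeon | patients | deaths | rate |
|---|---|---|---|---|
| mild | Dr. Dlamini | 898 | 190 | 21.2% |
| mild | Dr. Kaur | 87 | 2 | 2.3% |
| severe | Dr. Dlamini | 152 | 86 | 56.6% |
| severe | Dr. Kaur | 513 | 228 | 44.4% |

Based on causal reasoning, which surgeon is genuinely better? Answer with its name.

Within every case severity level Dr. Kaur has the lower rate, yet pooled Dr. Dlamini does — Simpson's reversal.
Since case severity is a pre-existing factor (not a product of the surgeon) and it affects the outcome on its own, it is a confounder. The stratified rates, not the pooled rate, identify the causal effect.
Within each level — mild: 21.2% vs 2.3%; severe: 56.6% vs 44.4% — Dr. Kaur is lower every time.

Dr. Kaur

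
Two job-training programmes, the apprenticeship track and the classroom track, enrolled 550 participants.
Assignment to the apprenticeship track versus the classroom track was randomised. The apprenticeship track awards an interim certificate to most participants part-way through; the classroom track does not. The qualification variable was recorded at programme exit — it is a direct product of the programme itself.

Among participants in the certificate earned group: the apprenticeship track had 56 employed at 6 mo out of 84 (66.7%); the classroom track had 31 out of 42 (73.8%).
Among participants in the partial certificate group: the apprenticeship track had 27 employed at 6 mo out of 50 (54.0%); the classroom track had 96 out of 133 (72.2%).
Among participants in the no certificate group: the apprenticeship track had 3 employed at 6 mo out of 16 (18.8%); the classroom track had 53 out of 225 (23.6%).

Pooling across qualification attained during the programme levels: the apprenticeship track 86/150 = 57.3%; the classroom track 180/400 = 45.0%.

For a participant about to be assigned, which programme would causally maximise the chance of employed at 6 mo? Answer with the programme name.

the apprenticeship track

the classroom track is higher inside every qualification attained during the programme stratum but the apprenticeship track is higher in aggregate. Whether to stratify depends on how qualification attained during the programme relates to the programme.
Qualification attained during the programme lies on the pathway programme → qualification attained during the programme → outcome, so adjusting for it blocks the indirect effect. For the total causal effect of programme, use the unadjusted pooled rates.
Pooled: the apprenticeship track 57.3% vs the classroom track 45.0%; the apprenticeship track is higher overall.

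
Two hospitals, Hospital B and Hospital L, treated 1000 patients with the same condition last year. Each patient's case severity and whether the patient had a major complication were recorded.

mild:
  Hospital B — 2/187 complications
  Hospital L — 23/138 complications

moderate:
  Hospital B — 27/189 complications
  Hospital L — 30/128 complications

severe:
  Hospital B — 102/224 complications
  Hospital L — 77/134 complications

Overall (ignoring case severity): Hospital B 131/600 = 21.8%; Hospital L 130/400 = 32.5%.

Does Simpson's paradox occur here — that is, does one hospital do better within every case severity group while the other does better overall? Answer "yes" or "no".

Within each case severity level (mild 1.1% vs 16.7%; moderate 14.3% vs 23.4%; severe 45.5% vs 57.5%), Hospital B has the lower rate every time. Pooled: 21.8% vs 32.5% — Hospital B has the lower rate overall. They agree.

no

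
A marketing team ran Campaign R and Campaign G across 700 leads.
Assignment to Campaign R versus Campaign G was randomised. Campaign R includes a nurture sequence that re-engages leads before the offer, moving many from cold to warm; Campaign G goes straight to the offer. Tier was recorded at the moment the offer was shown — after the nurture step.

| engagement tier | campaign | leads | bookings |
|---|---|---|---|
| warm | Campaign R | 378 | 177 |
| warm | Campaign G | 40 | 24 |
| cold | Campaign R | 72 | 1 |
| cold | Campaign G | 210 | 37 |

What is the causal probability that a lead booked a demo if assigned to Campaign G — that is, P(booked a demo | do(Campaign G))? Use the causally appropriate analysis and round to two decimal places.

The stratified and pooled comparisons disagree (Campaign G wins within each engagement tier; Campaign R wins overall), so the answer turns on the causal role of engagement tier.
Stratifying would compare campaigns among leads the campaigns themselves sorted into engagement tier groups — a form of selection on an intermediate. The unconditioned pooled rates give the total causal effect.
So P(outcome | do(Campaign G)) is just the pooled rate for Campaign G: 61/250 = 0.244.

0.24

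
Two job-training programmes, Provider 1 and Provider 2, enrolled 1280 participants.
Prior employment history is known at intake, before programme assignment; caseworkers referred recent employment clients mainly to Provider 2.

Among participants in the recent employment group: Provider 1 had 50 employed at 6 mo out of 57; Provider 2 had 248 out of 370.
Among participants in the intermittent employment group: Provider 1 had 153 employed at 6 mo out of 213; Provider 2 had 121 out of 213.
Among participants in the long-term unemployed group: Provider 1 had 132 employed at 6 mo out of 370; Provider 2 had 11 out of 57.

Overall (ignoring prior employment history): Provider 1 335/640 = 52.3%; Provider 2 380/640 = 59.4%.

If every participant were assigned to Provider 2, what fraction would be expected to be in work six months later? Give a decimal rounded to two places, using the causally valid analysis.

Since prior employment history is a pre-existing factor (not a product of the programme) and it affects the outcome on its own, it is a confounder. The stratified rates, not the pooled rate, identify the causal effect.
Standardising Provider 2 to the population prior employment history mix: 0.334·248/370 + 0.333·121/213 + 0.334·11/57 = 0.477.

0.48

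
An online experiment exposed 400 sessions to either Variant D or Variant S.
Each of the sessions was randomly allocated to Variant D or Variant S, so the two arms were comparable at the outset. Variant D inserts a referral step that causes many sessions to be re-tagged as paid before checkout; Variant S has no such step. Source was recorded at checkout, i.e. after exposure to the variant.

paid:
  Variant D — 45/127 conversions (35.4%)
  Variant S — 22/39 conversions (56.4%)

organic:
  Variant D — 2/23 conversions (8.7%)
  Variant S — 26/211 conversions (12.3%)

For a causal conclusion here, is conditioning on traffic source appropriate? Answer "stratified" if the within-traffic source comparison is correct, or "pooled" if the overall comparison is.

pooled

Traffic source here is a post-treatment variable shaped by the variant; conditioning on it would introduce bias rather than remove it. The overall comparison is the causal one.
Pooled: Variant D 31.3% vs Variant S 19.2%; Variant D is higher overall.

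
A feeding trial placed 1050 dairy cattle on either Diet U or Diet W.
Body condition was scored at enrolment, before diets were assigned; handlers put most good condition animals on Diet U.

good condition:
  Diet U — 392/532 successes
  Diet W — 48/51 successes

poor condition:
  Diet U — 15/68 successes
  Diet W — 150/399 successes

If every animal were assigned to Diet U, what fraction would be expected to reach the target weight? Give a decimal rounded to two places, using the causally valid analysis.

0.51

Starting body condition differs across diets for reasons unrelated to any effect of the diet itself, and it separately predicts the outcome — a classic confounder. We must compare within starting body condition levels.
Standardising Diet U to the population starting body condition mix: 0.555·392/532 + 0.445·15/68 = 0.507.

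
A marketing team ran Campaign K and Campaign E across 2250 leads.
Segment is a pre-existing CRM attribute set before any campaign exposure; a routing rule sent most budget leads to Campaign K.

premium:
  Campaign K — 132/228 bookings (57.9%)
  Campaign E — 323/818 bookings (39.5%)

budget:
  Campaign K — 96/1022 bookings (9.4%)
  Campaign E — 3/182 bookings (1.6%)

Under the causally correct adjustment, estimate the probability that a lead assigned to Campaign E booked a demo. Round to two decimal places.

Nothing the campaign does changes customer segment; the imbalance is an allocation artefact. With customer segment also predicting the outcome, the pooled figure is confounded, and the within-stratum comparison is the causal one.
Standardising Campaign E to the population customer segment mix: 0.465·323/818 + 0.535·3/182 = 0.192.

0.19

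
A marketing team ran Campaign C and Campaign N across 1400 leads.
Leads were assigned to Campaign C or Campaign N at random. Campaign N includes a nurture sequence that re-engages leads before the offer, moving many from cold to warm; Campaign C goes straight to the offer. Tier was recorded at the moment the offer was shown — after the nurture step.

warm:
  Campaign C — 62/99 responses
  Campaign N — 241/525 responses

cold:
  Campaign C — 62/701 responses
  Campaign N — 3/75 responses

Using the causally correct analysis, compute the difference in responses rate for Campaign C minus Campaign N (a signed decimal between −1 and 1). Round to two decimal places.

The stratified and pooled comparisons disagree (Campaign C wins within each engagement tier; Campaign N wins overall), so the answer turns on the causal role of engagement tier.
Engagement tier is recorded after the campaign and is itself shifted by it — it sits on the causal path from campaign to outcome. Conditioning on a mediator would strip out part of the effect we want; the pooled comparison gives the total causal effect.
The causal difference is the pooled difference: 0.155 − 0.407 = -0.252.

-0.25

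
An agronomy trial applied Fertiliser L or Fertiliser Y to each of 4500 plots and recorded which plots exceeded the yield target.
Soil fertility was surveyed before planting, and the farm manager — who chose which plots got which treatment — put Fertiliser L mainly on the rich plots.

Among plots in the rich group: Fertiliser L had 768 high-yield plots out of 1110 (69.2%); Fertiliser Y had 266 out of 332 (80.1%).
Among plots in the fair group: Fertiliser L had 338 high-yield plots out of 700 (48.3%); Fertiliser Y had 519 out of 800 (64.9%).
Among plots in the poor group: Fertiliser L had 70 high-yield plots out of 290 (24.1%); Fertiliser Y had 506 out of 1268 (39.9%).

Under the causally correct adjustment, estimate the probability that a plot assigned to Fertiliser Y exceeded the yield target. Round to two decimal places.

The stratified and pooled comparisons disagree (Fertiliser Y wins within each soil fertility; Fertiliser L wins overall), so the answer turns on the causal role of soil fertility.
Here soil fertility is a common cause — it drives both which fertiliser a case falls under and the outcome. The crude comparison mixes populations; the stratum-specific rates are the causally relevant ones.
Standardising Fertiliser Y to the population soil fertility mix: 0.320·266/332 + 0.333·519/800 + 0.346·506/1268 = 0.611.

0.61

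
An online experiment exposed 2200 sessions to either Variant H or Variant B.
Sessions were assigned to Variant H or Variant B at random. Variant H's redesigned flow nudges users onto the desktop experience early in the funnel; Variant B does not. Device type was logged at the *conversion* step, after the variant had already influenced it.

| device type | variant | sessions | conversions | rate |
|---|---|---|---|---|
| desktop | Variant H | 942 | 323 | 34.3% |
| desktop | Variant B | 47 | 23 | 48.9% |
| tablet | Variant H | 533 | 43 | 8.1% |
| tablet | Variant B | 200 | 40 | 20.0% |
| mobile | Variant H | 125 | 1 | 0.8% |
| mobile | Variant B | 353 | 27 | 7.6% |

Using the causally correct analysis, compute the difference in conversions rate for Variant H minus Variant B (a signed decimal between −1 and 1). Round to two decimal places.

+0.08

Within every device type level Variant B has the higher rate, yet pooled Variant H does — Simpson's reversal.
Device type here is a post-treatment variable shaped by the variant; conditioning on it would introduce bias rather than remove it. The overall comparison is the causal one.
The causal difference is the pooled difference: 0.229 − 0.150 = +0.079.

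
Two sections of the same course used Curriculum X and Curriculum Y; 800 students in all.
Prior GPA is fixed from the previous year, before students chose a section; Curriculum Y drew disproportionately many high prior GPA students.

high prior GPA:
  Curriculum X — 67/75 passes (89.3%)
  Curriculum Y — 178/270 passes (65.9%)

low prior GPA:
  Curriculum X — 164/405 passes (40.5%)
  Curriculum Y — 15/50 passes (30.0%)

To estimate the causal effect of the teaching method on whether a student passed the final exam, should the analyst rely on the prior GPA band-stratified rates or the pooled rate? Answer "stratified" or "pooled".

The stratified and pooled comparisons disagree (Curriculum X wins within each prior GPA band; Curriculum Y wins overall), so the answer turns on the causal role of prior GPA band.
Prior GPA band is set before the teaching method has any effect — it is not caused by the teaching method — and it independently drives the outcome. That makes it a confounder, so the causal comparison is within prior GPA band levels.
Within each level — high prior GPA: 89.3% vs 65.9%; low prior GPA: 40.5% vs 30.0% — Curriculum X is higher every time.

stratified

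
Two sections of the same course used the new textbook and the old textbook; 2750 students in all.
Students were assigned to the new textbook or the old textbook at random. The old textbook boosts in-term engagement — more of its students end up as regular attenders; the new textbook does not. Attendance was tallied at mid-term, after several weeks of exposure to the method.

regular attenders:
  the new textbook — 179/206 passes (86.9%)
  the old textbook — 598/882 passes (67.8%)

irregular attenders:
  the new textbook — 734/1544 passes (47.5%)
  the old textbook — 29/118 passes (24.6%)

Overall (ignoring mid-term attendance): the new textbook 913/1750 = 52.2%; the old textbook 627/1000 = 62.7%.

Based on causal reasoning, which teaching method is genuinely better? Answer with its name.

the old textbook

Within every mid-term attendance level the new textbook has the higher rate, yet pooled the old textbook does — Simpson's reversal.
Mid-term attendance lies on the pathway teaching method → mid-term attendance → outcome, so adjusting for it blocks the indirect effect. For the total causal effect of teaching method, use the unadjusted pooled rates.
Pooled: the new textbook 52.2% vs the old textbook 62.7%; the old textbook is higher overall.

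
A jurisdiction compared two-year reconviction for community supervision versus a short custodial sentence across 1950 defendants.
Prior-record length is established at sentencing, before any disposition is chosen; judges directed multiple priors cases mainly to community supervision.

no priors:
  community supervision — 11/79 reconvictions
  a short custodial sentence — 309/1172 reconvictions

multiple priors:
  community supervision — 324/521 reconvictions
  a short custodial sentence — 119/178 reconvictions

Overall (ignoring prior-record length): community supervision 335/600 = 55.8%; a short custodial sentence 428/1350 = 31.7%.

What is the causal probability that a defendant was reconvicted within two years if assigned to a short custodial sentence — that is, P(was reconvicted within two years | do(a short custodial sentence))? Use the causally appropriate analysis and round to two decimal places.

0.41

The prior-record length-specific comparison favours community supervision throughout, but the pooled figures favour a short custodial sentence. The question is whether to condition on prior-record length.
Prior-record length satisfies the back-door criterion: it is not a descendant of the disposition, and it blocks the spurious path from disposition to outcome. Adjusting for it (i.e., using the within-prior-record length rates) gives the causal effect.
Standardising a short custodial sentence to the population prior-record length mix: 0.642·309/1172 + 0.358·119/178 = 0.409.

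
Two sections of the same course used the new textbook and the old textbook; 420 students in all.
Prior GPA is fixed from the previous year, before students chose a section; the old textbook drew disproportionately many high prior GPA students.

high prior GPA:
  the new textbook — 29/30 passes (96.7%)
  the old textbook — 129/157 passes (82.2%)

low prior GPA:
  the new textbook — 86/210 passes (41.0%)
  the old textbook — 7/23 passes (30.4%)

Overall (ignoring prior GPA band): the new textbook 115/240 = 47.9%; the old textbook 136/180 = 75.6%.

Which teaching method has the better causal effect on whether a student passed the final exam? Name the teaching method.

The prior GPA band-specific comparison favours the new textbook throughout, but the pooled figures favour the old textbook. The question is whether to condition on prior GPA band.
Since prior GPA band is a pre-existing factor (not a product of the teaching method) and it affects the outcome on its own, it is a confounder. The stratified rates, not the pooled rate, identify the causal effect.
Within each level — high prior GPA: 96.7% vs 82.2%; low prior GPA: 41.0% vs 30.4% — the new textbook is higher every time.

the new textbook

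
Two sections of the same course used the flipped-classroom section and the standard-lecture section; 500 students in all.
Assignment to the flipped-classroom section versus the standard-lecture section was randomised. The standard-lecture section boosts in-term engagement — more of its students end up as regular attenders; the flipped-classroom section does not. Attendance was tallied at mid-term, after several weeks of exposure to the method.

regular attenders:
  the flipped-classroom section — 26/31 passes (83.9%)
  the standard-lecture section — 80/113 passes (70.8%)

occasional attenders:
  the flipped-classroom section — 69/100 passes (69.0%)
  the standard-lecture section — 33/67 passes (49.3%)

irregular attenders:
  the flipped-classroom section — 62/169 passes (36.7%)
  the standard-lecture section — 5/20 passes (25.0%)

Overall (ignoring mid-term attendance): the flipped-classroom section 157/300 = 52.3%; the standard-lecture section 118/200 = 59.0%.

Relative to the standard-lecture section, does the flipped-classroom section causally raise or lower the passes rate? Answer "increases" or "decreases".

decreases

Mid-term attendance lies on the pathway teaching method → mid-term attendance → outcome, so adjusting for it blocks the indirect effect. For the total causal effect of teaching method, use the unadjusted pooled rates.
Pooled: the flipped-classroom section 52.3% vs the standard-lecture section 59.0%; the standard-lecture section is higher overall.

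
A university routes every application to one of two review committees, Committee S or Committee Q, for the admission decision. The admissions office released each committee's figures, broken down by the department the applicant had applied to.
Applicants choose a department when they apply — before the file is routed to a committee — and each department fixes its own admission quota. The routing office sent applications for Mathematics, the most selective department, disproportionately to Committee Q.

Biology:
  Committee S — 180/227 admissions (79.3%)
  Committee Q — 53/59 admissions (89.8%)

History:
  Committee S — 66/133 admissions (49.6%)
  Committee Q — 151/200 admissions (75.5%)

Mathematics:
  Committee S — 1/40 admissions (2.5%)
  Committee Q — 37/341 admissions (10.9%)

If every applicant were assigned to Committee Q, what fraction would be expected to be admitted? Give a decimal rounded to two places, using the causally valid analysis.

0.55

Committee Q is higher inside every department stratum but Committee S is higher in aggregate. Whether to stratify depends on how department relates to the review committee.
Department satisfies the back-door criterion: it is not a descendant of the review committee, and it blocks the spurious path from review committee to outcome. Adjusting for it (i.e., using the within-department rates) gives the causal effect.
Standardising Committee Q to the population department mix: 0.286·53/59 + 0.333·151/200 + 0.381·37/341 = 0.550.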